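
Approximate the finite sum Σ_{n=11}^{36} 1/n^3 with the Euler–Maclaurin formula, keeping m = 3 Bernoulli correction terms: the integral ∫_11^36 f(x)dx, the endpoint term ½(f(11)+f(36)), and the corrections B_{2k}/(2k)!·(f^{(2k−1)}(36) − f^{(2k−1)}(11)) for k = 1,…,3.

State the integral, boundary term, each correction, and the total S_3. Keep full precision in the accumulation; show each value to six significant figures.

S_3 ≈ 0.00414968

The integral term ∫_11^36 1/x^3 dx = 0.00374643.
Boundary: ½(f(11) + f(36)) = ½(0.000751315 + 2.14335e-05) = 0.000386374.
Running total after boundary: 0.00413280.
Order-1 term: 1/12 · (-1.78612e-06 − (-0.000204904)) = 1.69265e-05.
Partial sum through k=1: 0.00414973.
Order-2 term: −1/720 · (-2.75636e-08 − (-3.38684e-05)) = -4.70012e-08.
Partial sum through k=2: 0.00414968.
Order-3 term: 1/30240 · (-8.93265e-10 − (-1.17560e-05)) = 3.88727e-10.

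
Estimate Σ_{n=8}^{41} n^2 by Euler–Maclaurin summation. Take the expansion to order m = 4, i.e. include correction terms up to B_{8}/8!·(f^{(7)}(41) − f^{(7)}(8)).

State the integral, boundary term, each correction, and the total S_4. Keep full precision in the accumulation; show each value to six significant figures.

∫_8^41 x^2 dx evaluates to 22803.0.
½[f(8) + f(41)] = ½[64.0000 + 1681.00] = 872.500.
So far: 23675.5.
k=1: B_{2}/(2)! × [f^{(1)}(41) − f^{(1)}(8)] = 1/12 × (82.0000 − 16.0000) = 5.50000.
Partial sum through k=1: 23681.0.
k=2: B_{4}/(4)! × [f^{(3)}(41) − f^{(3)}(8)] = −1/720 × (0.00000 − 0.00000) = 0.00000.
Partial sum through k=2: 23681.0.
k=3: B_{6}/(6)! × [f^{(5)}(41) − f^{(5)}(8)] = 1/30240 × (0.00000 − 0.00000) = 0.00000.
Partial sum through k=3: 23681.0.
k=4: B_{8}/(8)! × [f^{(7)}(41) − f^{(7)}(8)] = −1/1209600 × (0.00000 − 0.00000) = 0.00000.

S_4 ≈ 23681.0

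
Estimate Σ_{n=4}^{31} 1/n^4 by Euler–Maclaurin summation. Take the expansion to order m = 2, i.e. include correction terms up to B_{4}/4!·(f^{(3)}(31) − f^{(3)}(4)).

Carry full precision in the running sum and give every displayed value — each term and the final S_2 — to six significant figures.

Integral: ∫_4^31 1/x^4 dx = 0.00519714.
Boundary: ½(f(4) + f(31)) = ½(0.00390625 + 1.08281e-06) = 0.00195367.
So far: 0.00715081.
Order-1 term: 1/12 · (-1.39718e-07 − (-0.00390625)) = 0.000325509.
Partial sum through k=1: 0.00747632.
Order-2 term: −1/720 · (-4.36164e-09 − (-0.00732422)) = -1.01725e-05.

S_2 ≈ 0.00746615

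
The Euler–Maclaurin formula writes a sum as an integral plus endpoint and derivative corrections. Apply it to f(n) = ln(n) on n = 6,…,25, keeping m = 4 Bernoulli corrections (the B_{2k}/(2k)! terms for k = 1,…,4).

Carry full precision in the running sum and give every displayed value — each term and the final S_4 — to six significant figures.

S_4 ≈ 53.2161

The integral term ∫_6^25 ln(x) dx = 50.7213.
Boundary: ½(f(6) + f(25)) = ½(1.79176 + 3.21888) = 2.50532.
So far: 53.2267.
Correction k=1: B_{2}/2! · (f^{(1)}(25) − f^{(1)}(6)) = 1/12 · (0.0400000 − 0.166667) = -0.0105556.
After k=1: 53.2161.
Correction k=2: B_{4}/4! · (f^{(3)}(25) − f^{(3)}(6)) = −1/720 · (0.000128000 − 0.00925926) = 1.26823e-05.
After k=2: 53.2161.
Correction k=3: B_{6}/6! · (f^{(5)}(25) − f^{(5)}(6)) = 1/30240 · (2.45760e-06 − 0.00308642) = -1.01983e-07.
After k=3: 53.2161.
Correction k=4: B_{8}/8! · (f^{(7)}(25) − f^{(7)}(6)) = −1/1209600 · (1.17965e-07 − 0.00257202) = 2.12624e-09.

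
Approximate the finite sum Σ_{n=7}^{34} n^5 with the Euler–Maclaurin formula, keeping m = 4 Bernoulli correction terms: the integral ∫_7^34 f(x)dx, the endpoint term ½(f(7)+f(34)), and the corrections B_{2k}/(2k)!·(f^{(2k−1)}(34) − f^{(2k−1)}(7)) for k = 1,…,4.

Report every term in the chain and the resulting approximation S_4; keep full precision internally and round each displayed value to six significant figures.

S_4 ≈ 2.80730e+08

Integral: ∫_7^34 x^5 dx = 2.57448e+08.
½[f(7) + f(34)] = ½[16807.0 + 4.54354e+07] = 2.27261e+07.
Integral + boundary = 2.80174e+08.
Order-1 term: 1/12 · (6.68168e+06 − 12005.0) = 555806.
After k=1: 2.80730e+08.
Order-2 term: −1/720 · (69360.0 − 2940.00) = -92.2500.
After k=2: 2.80730e+08.
Order-3 term: 1/30240 · (120.000 − 120.000) = 0.00000.
After k=3: 2.80730e+08.
Order-4 term: −1/1209600 · (0.00000 − 0.00000) = 0.00000.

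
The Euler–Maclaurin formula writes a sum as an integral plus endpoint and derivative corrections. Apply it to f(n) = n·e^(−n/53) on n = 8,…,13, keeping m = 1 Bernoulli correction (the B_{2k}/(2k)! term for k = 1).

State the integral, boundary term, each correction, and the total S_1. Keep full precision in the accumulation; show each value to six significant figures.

S_1 ≈ 51.4334

The integral term ∫_8^13 x·e^(−x/53) dx = 42.9193.
Boundary: ½(f(8) + f(13)) = ½(6.87917 + 10.1723) = 8.52573.
So far: 51.4450.
k=1: B_{2}/(2)! × [f^{(1)}(13) − f^{(1)}(8)] = 1/12 × (0.590553 − 0.730101) = -0.0116290.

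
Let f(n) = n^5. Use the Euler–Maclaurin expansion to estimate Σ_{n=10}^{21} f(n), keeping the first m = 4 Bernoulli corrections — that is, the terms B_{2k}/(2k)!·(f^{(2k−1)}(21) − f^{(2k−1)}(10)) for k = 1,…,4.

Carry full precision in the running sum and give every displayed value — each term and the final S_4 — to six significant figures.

S_4 ≈ 1.62966e+07

Integral: ∫_10^21 x^5 dx = 1.41277e+07.
Boundary: ½(f(10) + f(21)) = ½(100000 + 4.08410e+06) = 2.09205e+06.
So far: 1.62197e+07.
k=1: B_{2}/(2)! × [f^{(1)}(21) − f^{(1)}(10)] = 1/12 × (972405 − 50000.0) = 76867.1.
Partial sum through k=1: 1.62966e+07.
k=2: B_{4}/(4)! × [f^{(3)}(21) − f^{(3)}(10)] = −1/720 × (26460.0 − 6000.00) = -28.4167.
Partial sum through k=2: 1.62966e+07.
k=3: B_{6}/(6)! × [f^{(5)}(21) − f^{(5)}(10)] = 1/30240 × (120.000 − 120.000) = 0.00000.
Partial sum through k=3: 1.62966e+07.
k=4: B_{8}/(8)! × [f^{(7)}(21) − f^{(7)}(10)] = −1/1209600 × (0.00000 − 0.00000) = 0.00000.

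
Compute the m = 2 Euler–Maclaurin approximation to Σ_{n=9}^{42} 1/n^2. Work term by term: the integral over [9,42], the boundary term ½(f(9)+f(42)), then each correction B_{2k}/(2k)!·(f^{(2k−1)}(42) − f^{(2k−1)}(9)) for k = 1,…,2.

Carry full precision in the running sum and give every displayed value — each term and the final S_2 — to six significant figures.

∫_9^42 1/x^2 dx evaluates to 0.0873016.
Boundary: ½(f(9) + f(42)) = ½(0.0123457 + 0.000566893) = 0.00645629.
So far: 0.0937579.
Correction k=1: B_{2}/2! · (f^{(1)}(42) − f^{(1)}(9)) = 1/12 · (-2.69949e-05 − (-0.00274348)) = 0.000226374.
After k=1: 0.0939842.
Correction k=2: B_{4}/4! · (f^{(3)}(42) − f^{(3)}(9)) = −1/720 · (-1.83639e-07 − (-0.000406442)) = -5.64248e-07.

S_2 ≈ 0.0939837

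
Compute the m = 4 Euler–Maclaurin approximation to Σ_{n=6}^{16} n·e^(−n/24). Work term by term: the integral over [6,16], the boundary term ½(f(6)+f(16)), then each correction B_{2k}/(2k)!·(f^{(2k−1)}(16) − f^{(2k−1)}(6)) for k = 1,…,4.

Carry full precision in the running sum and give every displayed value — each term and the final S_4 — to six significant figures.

S_4 ≈ 74.2655

∫_6^16 x·e^(−x/24) dx evaluates to 67.8561.
Endpoint term: (f(6) + f(16))/2 = (4.67280 + 8.21467)/2 = 6.44374.
Running total after boundary: 74.2999.
Order-1 term: 1/12 · (0.171139 − 0.584101) = -0.0344135.
After k=1: 74.2655.
Order-2 term: −1/720 · (0.00207981 − 0.00371823) = 2.27558e-06.
After k=2: 74.2655.
Order-3 term: 1/30240 · (6.70575e-06 − 1.11500e-05) = -1.46966e-10.
After k=3: 74.2655.
Order-4 term: −1/1209600 · (1.70151e-08 − 2.75082e-08) = 8.67486e-15.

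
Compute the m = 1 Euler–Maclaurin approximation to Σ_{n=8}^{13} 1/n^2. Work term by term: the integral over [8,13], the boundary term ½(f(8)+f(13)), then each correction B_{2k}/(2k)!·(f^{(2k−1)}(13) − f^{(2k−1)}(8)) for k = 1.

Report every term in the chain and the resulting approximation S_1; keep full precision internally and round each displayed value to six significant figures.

The integral term ∫_8^13 1/x^2 dx = 0.0480769.
Endpoint term: (f(8) + f(13))/2 = (0.0156250 + 0.00591716)/2 = 0.0107711.
So far: 0.0588480.
Order-1 term: 1/12 · (-0.000910332 − (-0.00390625)) = 0.000249660.

S_1 ≈ 0.0590977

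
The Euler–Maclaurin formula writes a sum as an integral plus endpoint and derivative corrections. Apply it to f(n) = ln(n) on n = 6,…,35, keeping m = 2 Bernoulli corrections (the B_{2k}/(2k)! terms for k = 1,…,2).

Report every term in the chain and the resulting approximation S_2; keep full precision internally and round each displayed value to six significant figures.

The integral term ∫_6^35 ln(x) dx = 84.6866.
Boundary: ½(f(6) + f(35)) = ½(1.79176 + 3.55535) = 2.67355.
Running total after boundary: 87.3602.
Correction k=1: B_{2}/2! · (f^{(1)}(35) − f^{(1)}(6)) = 1/12 · (0.0285714 − 0.166667) = -0.0115079.
After k=1: 87.3487.
Correction k=2: B_{4}/4! · (f^{(3)}(35) − f^{(3)}(6)) = −1/720 · (4.66472e-05 − 0.00925926) = 1.27953e-05.

S_2 ≈ 87.3487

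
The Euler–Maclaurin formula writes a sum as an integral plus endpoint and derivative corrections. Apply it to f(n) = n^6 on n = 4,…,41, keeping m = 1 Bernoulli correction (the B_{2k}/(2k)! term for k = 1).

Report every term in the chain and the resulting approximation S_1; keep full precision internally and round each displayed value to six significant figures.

Integral: ∫_4^41 x^6 dx = 2.78220e+10.
Boundary: ½(f(4) + f(41)) = ½(4096.00 + 4.75010e+09) = 2.37505e+09.
Integral + boundary = 3.01971e+10.
Correction k=1: B_{2}/2! · (f^{(1)}(41) − f^{(1)}(4)) = 1/12 · (6.95137e+08 − 6144.00) = 5.79276e+07.

S_1 ≈ 3.02550e+10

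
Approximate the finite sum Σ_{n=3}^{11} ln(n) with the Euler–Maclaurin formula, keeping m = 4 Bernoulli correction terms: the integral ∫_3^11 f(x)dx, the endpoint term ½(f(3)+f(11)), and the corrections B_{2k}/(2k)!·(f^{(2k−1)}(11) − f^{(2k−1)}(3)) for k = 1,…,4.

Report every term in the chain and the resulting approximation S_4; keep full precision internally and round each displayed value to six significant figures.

The integral term ∫_3^11 ln(x) dx = 15.0810.
Boundary: ½(f(3) + f(11)) = ½(1.09861 + 2.39790) = 1.74825.
So far: 16.8293.
k=1: B_{2}/(2)! × [f^{(1)}(11) − f^{(1)}(3)] = 1/12 × (0.0909091 − 0.333333) = -0.0202020.
Running total after k=1: 16.8091.
k=2: B_{4}/(4)! × [f^{(3)}(11) − f^{(3)}(3)] = −1/720 × (0.00150263 − 0.0740741) = 0.000100794.
Running total after k=2: 16.8092.
k=3: B_{6}/(6)! × [f^{(5)}(11) − f^{(5)}(3)] = 1/30240 × (0.000149021 − 0.0987654) = -3.26112e-06.
Running total after k=3: 16.8092.
k=4: B_{8}/(8)! × [f^{(7)}(11) − f^{(7)}(3)] = −1/1209600 × (3.69474e-05 − 0.329218) = 2.72141e-07.

S_4 ≈ 16.8092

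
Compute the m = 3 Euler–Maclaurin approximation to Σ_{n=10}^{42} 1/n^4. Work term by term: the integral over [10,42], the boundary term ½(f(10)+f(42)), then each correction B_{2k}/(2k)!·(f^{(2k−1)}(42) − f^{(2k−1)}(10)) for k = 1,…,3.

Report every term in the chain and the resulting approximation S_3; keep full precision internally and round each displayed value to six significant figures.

The integral term ∫_10^42 1/x^4 dx = 0.000328834.
Boundary: ½(f(10) + f(42)) = ½(0.000100000 + 3.21368e-07) = 5.01607e-05.
So far: 0.000378995.
Correction k=1: B_{2}/2! · (f^{(1)}(42) − f^{(1)}(10)) = 1/12 · (-3.06065e-08 − (-4.00000e-05)) = 3.33078e-06.
Partial sum through k=1: 0.000382326.
Correction k=2: B_{4}/4! · (f^{(3)}(42) − f^{(3)}(10)) = −1/720 · (-5.20519e-10 − (-1.20000e-05)) = -1.66659e-08.
Partial sum through k=2: 0.000382309.
Correction k=3: B_{6}/6! · (f^{(5)}(42) − f^{(5)}(10)) = 1/30240 · (-1.65244e-11 − (-6.72000e-06)) = 2.22222e-10.

S_3 ≈ 0.000382309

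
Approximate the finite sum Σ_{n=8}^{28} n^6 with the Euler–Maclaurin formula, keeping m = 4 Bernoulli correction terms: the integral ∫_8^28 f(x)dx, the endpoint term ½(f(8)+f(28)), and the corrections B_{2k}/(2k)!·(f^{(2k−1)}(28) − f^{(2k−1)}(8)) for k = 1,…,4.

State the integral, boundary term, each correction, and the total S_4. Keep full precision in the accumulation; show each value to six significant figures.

S_4 ≈ 2.17692e+09

The integral term ∫_8^28 x^6 dx = 1.92726e+09.
½[f(8) + f(28)] = ½[262144 + 4.81890e+08] = 2.41076e+08.
So far: 2.16834e+09.
k=1: B_{2}/(2)! × [f^{(1)}(28) − f^{(1)}(8)] = 1/12 × (1.03262e+08 − 196608) = 8.58880e+06.
Running total after k=1: 2.17693e+09.
k=2: B_{4}/(4)! × [f^{(3)}(28) − f^{(3)}(8)] = −1/720 × (2.63424e+06 − 61440.0) = -3573.33.
Running total after k=2: 2.17692e+09.
k=3: B_{6}/(6)! × [f^{(5)}(28) − f^{(5)}(8)] = 1/30240 × (20160.0 − 5760.00) = 0.476190.
Running total after k=3: 2.17692e+09.
k=4: B_{8}/(8)! × [f^{(7)}(28) − f^{(7)}(8)] = −1/1209600 × (0.00000 − 0.00000) = 0.00000.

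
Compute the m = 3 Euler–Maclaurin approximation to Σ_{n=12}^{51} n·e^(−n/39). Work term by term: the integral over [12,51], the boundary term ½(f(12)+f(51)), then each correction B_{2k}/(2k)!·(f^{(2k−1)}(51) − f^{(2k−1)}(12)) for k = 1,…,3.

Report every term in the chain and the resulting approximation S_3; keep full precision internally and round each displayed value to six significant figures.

S_3 ≈ 524.198

Integral: ∫_12^51 x·e^(−x/39) dx = 512.940.
½[f(12) + f(51)] = ½[8.82170 + 13.7926] = 11.3072.
So far: 524.247.
Correction k=1: B_{2}/2! · (f^{(1)}(51) − f^{(1)}(12)) = 1/12 · (-0.0832134 − 0.508944) = -0.0493465.
Running total after k=1: 524.198.
Correction k=2: B_{4}/4! · (f^{(3)}(51) − f^{(3)}(12)) = −1/720 · (0.000300903 − 0.00130127) = 1.38939e-06.
Running total after k=2: 524.198.
Correction k=3: B_{6}/6! · (f^{(5)}(51) − f^{(5)}(12)) = 1/30240 · (4.31634e-07 − 1.49107e-06) = -3.50344e-11.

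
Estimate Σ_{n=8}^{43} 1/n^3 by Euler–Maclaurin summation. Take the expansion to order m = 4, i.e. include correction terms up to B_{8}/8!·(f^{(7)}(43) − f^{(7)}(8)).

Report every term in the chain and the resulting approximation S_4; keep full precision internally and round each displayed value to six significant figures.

Integral: ∫_8^43 1/x^3 dx = 0.00754208.
Boundary: ½(f(8) + f(43)) = ½(0.00195312 + 1.25775e-05) = 0.000982851.
Running total after boundary: 0.00852493.
Order-1 term: 1/12 · (-8.77501e-07 − (-0.000732422)) = 6.09620e-05.
After k=1: 0.00858590.
Order-2 term: −1/720 · (-9.49162e-09 − (-0.000228882)) = -3.17878e-07.
After k=2: 0.00858558.
Order-3 term: 1/30240 · (-2.15602e-10 − (-0.000150204)) = 4.96705e-09.
After k=3: 0.00858558.
Order-4 term: −1/1209600 · (-8.39554e-12 − (-0.000168979)) = -1.39698e-10.

S_4 ≈ 0.00858558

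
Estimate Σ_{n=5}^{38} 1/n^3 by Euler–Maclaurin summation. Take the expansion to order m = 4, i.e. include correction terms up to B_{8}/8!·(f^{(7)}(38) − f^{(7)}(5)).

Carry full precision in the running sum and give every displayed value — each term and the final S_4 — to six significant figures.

S_4 ≈ 0.0240576

The integral term ∫_5^38 1/x^3 dx = 0.0196537.
Endpoint term: (f(5) + f(38))/2 = (0.00800000 + 1.82242e-05)/2 = 0.00400911.
Running total after boundary: 0.0236629.
Order-1 term: 1/12 · (-1.43876e-06 − (-0.00480000)) = 0.000399880.
Partial sum through k=1: 0.0240627.
Order-2 term: −1/720 · (-1.99274e-08 − (-0.00384000)) = -5.33331e-06.
Partial sum through k=2: 0.0240574.
Order-3 term: 1/30240 · (-5.79605e-10 − (-0.00645120)) = 2.13333e-07.
Partial sum through k=3: 0.0240576.
Order-4 term: −1/1209600 · (-2.88999e-11 − (-0.0185795)) = -1.53600e-08.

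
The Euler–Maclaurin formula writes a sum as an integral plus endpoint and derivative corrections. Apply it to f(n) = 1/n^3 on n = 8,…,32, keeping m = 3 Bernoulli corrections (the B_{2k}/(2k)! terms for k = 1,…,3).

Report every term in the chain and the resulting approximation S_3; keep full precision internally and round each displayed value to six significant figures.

Integral: ∫_8^32 1/x^3 dx = 0.00732422.
Endpoint term: (f(8) + f(32))/2 = (0.00195312 + 3.05176e-05)/2 = 0.000991821.
Running total after boundary: 0.00831604.
k=1: B_{2}/(2)! × [f^{(1)}(32) − f^{(1)}(8)] = 1/12 × (-2.86102e-06 − (-0.000732422)) = 6.07967e-05.
Running total after k=1: 0.00837684.
k=2: B_{4}/(4)! × [f^{(3)}(32) − f^{(3)}(8)] = −1/720 × (-5.58794e-08 − (-0.000228882)) = -3.17814e-07.
Running total after k=2: 0.00837652.
k=3: B_{6}/(6)! × [f^{(5)}(32) − f^{(5)}(8)] = 1/30240 × (-2.29193e-09 − (-0.000150204)) = 4.96698e-09.

S_3 ≈ 0.00837652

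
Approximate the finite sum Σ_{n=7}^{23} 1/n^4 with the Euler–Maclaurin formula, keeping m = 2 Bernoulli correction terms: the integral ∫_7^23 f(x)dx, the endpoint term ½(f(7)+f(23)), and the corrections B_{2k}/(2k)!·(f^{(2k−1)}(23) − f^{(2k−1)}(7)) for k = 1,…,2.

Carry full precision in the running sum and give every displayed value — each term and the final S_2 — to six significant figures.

S_2 ≈ 0.00117403

Integral: ∫_7^23 1/x^4 dx = 0.000944421.
Endpoint term: (f(7) + f(23))/2 = (0.000416493 + 3.57346e-06)/2 = 0.000210033.
Integral + boundary = 0.00115445.
k=1: B_{2}/(2)! × [f^{(1)}(23) − f^{(1)}(7)] = 1/12 × (-6.21471e-07 − (-0.000237996)) = 1.97812e-05.
Partial sum through k=1: 0.00117424.
k=2: B_{4}/(4)! × [f^{(3)}(23) − f^{(3)}(7)] = −1/720 × (-3.52441e-08 − (-0.000145712)) = -2.02329e-07.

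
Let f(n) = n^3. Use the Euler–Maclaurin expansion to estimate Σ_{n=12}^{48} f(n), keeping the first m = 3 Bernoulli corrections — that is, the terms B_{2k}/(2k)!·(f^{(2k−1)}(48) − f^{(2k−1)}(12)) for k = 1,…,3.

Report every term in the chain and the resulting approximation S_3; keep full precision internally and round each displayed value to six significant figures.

S_3 ≈ 1.37862e+06

The integral term ∫_12^48 x^3 dx = 1.32192e+06.
Endpoint term: (f(12) + f(48))/2 = (1728.00 + 110592)/2 = 56160.0.
Running total after boundary: 1.37808e+06.
Order-1 term: 1/12 · (6912.00 − 432.000) = 540.000.
Running total after k=1: 1.37862e+06.
Order-2 term: −1/720 · (6.00000 − 6.00000) = 0.00000.
Running total after k=2: 1.37862e+06.
Order-3 term: 1/30240 · (0.00000 − 0.00000) = 0.00000.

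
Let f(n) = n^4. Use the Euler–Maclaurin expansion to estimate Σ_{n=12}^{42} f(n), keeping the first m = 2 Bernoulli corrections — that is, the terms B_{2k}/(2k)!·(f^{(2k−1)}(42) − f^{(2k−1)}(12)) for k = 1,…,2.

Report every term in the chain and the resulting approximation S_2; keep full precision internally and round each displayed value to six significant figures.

S_2 ≈ 2.76788e+07

∫_12^42 x^4 dx evaluates to 2.60885e+07.
Endpoint term: (f(12) + f(42))/2 = (20736.0 + 3.11170e+06)/2 = 1.56622e+06.
Integral + boundary = 2.76547e+07.
Order-1 term: 1/12 · (296352 − 6912.00) = 24120.0.
Partial sum through k=1: 2.76788e+07.
Order-2 term: −1/720 · (1008.00 − 288.000) = -1.00000.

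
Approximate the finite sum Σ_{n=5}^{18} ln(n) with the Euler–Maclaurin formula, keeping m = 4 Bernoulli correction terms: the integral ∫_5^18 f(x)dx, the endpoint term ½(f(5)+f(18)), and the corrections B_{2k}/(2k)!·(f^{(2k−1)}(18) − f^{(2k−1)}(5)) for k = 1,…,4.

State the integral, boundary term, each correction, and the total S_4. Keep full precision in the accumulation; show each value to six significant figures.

∫_5^18 ln(x) dx evaluates to 30.9795.
Boundary: ½(f(5) + f(18)) = ½(1.60944 + 2.89037) = 2.24990.
So far: 33.2294.
Order-1 term: 1/12 · (0.0555556 − 0.200000) = -0.0120370.
Partial sum through k=1: 33.2174.
Order-2 term: −1/720 · (0.000342936 − 0.0160000) = 2.17459e-05.
Partial sum through k=2: 33.2174.
Order-3 term: 1/30240 · (1.27013e-05 − 0.00768000) = -2.53548e-07.
Partial sum through k=3: 33.2174.
Order-4 term: −1/1209600 · (1.17605e-06 − 0.00921600) = 7.61808e-09.

S_4 ≈ 33.2174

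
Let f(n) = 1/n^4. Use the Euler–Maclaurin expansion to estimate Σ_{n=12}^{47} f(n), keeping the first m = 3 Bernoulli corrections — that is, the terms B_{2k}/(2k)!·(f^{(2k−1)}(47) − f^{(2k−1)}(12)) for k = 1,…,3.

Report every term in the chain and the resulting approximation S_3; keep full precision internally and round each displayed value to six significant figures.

S_3 ≈ 0.000215239

Integral: ∫_12^47 1/x^4 dx = 0.000189691.
Boundary: ½(f(12) + f(47)) = ½(4.82253e-05 + 2.04931e-07) = 2.42151e-05.
Integral + boundary = 0.000213906.
k=1: B_{2}/(2)! × [f^{(1)}(47) − f^{(1)}(12)] = 1/12 × (-1.74410e-08 − (-1.60751e-05)) = 1.33814e-06.
After k=1: 0.000215244.
k=2: B_{4}/(4)! × [f^{(3)}(47) − f^{(3)}(12)] = −1/720 × (-2.36862e-10 − (-3.34898e-06)) = -4.65103e-09.
After k=2: 0.000215239.
k=3: B_{6}/(6)! × [f^{(5)}(47) − f^{(5)}(12)] = 1/30240 × (-6.00466e-12 − (-1.30238e-06)) = 4.30680e-11.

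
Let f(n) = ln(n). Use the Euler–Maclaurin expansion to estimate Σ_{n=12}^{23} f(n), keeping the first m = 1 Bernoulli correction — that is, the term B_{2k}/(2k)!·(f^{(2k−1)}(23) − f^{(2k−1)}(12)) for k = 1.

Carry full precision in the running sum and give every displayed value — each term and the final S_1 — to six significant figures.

S_1 ≈ 34.1044

∫_12^23 ln(x) dx evaluates to 31.2975.
½[f(12) + f(23)] = ½[2.48491 + 3.13549] = 2.81020.
So far: 34.1077.
Correction k=1: B_{2}/2! · (f^{(1)}(23) − f^{(1)}(12)) = 1/12 · (0.0434783 − 0.0833333) = -0.00332126.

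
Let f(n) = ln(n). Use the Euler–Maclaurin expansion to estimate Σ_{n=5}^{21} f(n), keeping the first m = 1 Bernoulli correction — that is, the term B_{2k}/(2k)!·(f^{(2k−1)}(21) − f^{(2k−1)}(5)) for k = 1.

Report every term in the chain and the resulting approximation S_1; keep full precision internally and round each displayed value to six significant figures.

∫_5^21 ln(x) dx evaluates to 39.8878.
½[f(5) + f(21)] = ½[1.60944 + 3.04452] = 2.32698.
Integral + boundary = 42.2148.
Order-1 term: 1/12 · (0.0476190 − 0.200000) = -0.0126984.

S_1 ≈ 42.2021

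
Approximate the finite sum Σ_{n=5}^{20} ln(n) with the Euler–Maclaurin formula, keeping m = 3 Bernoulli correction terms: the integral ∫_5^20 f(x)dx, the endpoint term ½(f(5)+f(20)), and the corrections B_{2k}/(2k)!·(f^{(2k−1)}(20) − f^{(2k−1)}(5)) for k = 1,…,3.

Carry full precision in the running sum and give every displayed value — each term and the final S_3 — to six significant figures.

S_3 ≈ 39.1576

The integral term ∫_5^20 ln(x) dx = 36.8675.
½[f(5) + f(20)] = ½[1.60944 + 2.99573] = 2.30259.
Running total after boundary: 39.1700.
Correction k=1: B_{2}/2! · (f^{(1)}(20) − f^{(1)}(5)) = 1/12 · (0.0500000 − 0.200000) = -0.0125000.
Running total after k=1: 39.1575.
Correction k=2: B_{4}/4! · (f^{(3)}(20) − f^{(3)}(5)) = −1/720 · (0.000250000 − 0.0160000) = 2.18750e-05.
Running total after k=2: 39.1576.
Correction k=3: B_{6}/6! · (f^{(5)}(20) − f^{(5)}(5)) = 1/30240 · (7.50000e-06 − 0.00768000) = -2.53720e-07.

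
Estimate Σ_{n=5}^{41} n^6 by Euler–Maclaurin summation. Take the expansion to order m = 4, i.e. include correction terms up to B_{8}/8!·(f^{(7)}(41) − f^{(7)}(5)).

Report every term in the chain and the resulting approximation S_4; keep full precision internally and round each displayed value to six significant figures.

∫_5^41 x^6 dx evaluates to 2.78220e+10.
Endpoint term: (f(5) + f(41))/2 = (15625.0 + 4.75010e+09)/2 = 2.37506e+09.
Running total after boundary: 3.01971e+10.
k=1: B_{2}/(2)! × [f^{(1)}(41) − f^{(1)}(5)] = 1/12 × (6.95137e+08 − 18750.0) = 5.79265e+07.
Running total after k=1: 3.02550e+10.
k=2: B_{4}/(4)! × [f^{(3)}(41) − f^{(3)}(5)] = −1/720 × (8.27052e+06 − 15000.0) = -11466.0.
Running total after k=2: 3.02550e+10.
k=3: B_{6}/(6)! × [f^{(5)}(41) − f^{(5)}(5)] = 1/30240 × (29520.0 − 3600.00) = 0.857143.
Running total after k=3: 3.02550e+10.
k=4: B_{8}/(8)! × [f^{(7)}(41) − f^{(7)}(5)] = −1/1209600 × (0.00000 − 0.00000) = 0.00000.

S_4 ≈ 3.02550e+10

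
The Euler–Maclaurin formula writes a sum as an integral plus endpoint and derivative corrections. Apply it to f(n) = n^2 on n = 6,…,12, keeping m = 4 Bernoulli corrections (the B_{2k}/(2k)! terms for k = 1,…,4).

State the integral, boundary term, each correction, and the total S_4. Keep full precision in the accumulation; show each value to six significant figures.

The integral term ∫_6^12 x^2 dx = 504.000.
Boundary: ½(f(6) + f(12)) = ½(36.0000 + 144.000) = 90.0000.
So far: 594.000.
Order-1 term: 1/12 · (24.0000 − 12.0000) = 1.00000.
Running total after k=1: 595.000.
Order-2 term: −1/720 · (0.00000 − 0.00000) = 0.00000.
Running total after k=2: 595.000.
Order-3 term: 1/30240 · (0.00000 − 0.00000) = 0.00000.
Running total after k=3: 595.000.
Order-4 term: −1/1209600 · (0.00000 − 0.00000) = 0.00000.

S_4 ≈ 595.000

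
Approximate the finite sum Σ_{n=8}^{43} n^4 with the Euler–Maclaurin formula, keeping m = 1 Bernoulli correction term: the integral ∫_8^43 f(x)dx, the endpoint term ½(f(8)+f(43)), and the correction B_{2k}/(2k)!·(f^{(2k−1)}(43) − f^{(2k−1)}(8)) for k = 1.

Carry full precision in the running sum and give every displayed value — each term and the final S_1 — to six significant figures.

Integral: ∫_8^43 x^4 dx = 2.93951e+07.
Endpoint term: (f(8) + f(43))/2 = (4096.00 + 3.41880e+06)/2 = 1.71145e+06.
Running total after boundary: 3.11066e+07.
k=1: B_{2}/(2)! × [f^{(1)}(43) − f^{(1)}(8)] = 1/12 × (318028 − 2048.00) = 26331.7.

S_1 ≈ 3.11329e+07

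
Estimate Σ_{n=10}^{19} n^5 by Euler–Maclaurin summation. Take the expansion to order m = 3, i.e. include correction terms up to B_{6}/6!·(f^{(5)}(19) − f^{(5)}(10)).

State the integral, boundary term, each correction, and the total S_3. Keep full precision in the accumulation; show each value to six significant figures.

S_3 ≈ 9.01248e+06

The integral term ∫_10^19 x^5 dx = 7.67431e+06.
½[f(10) + f(19)] = ½[100000 + 2.47610e+06] = 1.28805e+06.
Integral + boundary = 8.96236e+06.
Correction k=1: B_{2}/2! · (f^{(1)}(19) − f^{(1)}(10)) = 1/12 · (651605 − 50000.0) = 50133.8.
After k=1: 9.01250e+06.
Correction k=2: B_{4}/4! · (f^{(3)}(19) − f^{(3)}(10)) = −1/720 · (21660.0 − 6000.00) = -21.7500.
After k=2: 9.01248e+06.
Correction k=3: B_{6}/6! · (f^{(5)}(19) − f^{(5)}(10)) = 1/30240 · (120.000 − 120.000) = 0.00000.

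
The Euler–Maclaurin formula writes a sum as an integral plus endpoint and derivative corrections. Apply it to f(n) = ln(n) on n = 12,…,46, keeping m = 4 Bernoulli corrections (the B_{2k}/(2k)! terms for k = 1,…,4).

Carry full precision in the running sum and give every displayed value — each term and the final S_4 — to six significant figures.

Integral: ∫_12^46 ln(x) dx = 112.299.
Boundary: ½(f(12) + f(46)) = ½(2.48491 + 3.82864) = 3.15677.
Running total after boundary: 115.455.
k=1: B_{2}/(2)! × [f^{(1)}(46) − f^{(1)}(12)] = 1/12 × (0.0217391 − 0.0833333) = -0.00513285.
Running total after k=1: 115.450.
k=2: B_{4}/(4)! × [f^{(3)}(46) − f^{(3)}(12)] = −1/720 × (2.05474e-05 − 0.00115741) = 1.57897e-06.
Running total after k=2: 115.450.
k=3: B_{6}/(6)! × [f^{(5)}(46) − f^{(5)}(12)] = 1/30240 × (1.16526e-07 − 9.64506e-05) = -3.18565e-09.
Running total after k=3: 115.450.
k=4: B_{8}/(8)! × [f^{(7)}(46) − f^{(7)}(12)] = −1/1209600 × (1.65207e-09 − 2.00939e-05) = 1.66106e-11.

S_4 ≈ 115.450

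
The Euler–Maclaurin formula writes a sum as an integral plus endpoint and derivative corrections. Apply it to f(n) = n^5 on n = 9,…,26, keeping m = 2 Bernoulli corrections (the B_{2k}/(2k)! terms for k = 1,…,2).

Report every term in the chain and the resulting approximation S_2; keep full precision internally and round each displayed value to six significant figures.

∫_9^26 x^5 dx evaluates to 5.13974e+07.
½[f(9) + f(26)] = ½[59049.0 + 1.18814e+07] = 5.97021e+06.
So far: 5.73676e+07.
Correction k=1: B_{2}/2! · (f^{(1)}(26) − f^{(1)}(9)) = 1/12 · (2.28488e+06 − 32805.0) = 187673.
After k=1: 5.75553e+07.
Correction k=2: B_{4}/4! · (f^{(3)}(26) − f^{(3)}(9)) = −1/720 · (40560.0 − 4860.00) = -49.5833.

S_2 ≈ 5.75552e+07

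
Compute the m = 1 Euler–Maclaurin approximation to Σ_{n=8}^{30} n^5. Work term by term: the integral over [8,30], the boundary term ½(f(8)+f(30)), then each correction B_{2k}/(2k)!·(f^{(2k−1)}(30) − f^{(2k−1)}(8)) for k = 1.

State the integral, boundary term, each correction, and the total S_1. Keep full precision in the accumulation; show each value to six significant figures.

The integral term ∫_8^30 x^5 dx = 1.21456e+08.
½[f(8) + f(30)] = ½[32768.0 + 2.43000e+07] = 1.21664e+07.
So far: 1.33623e+08.
k=1: B_{2}/(2)! × [f^{(1)}(30) − f^{(1)}(8)] = 1/12 × (4.05000e+06 − 20480.0) = 335793.

S_1 ≈ 1.33958e+08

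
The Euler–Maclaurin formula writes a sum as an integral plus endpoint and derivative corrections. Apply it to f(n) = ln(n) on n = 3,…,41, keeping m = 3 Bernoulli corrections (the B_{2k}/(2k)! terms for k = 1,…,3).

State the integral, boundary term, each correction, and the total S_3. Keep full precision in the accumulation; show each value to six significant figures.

∫_3^41 ln(x) dx evaluates to 110.961.
Endpoint term: (f(3) + f(41))/2 = (1.09861 + 3.71357)/2 = 2.40609.
Running total after boundary: 113.367.
k=1: B_{2}/(2)! × [f^{(1)}(41) − f^{(1)}(3)] = 1/12 × (0.0243902 − 0.333333) = -0.0257453.
Partial sum through k=1: 113.341.
k=2: B_{4}/(4)! × [f^{(3)}(41) − f^{(3)}(3)] = −1/720 × (2.90187e-05 − 0.0740741) = 0.000102840.
Partial sum through k=2: 113.341.
k=3: B_{6}/(6)! × [f^{(5)}(41) − f^{(5)}(3)] = 1/30240 × (2.07153e-07 − 0.0987654) = -3.26605e-06.

S_3 ≈ 113.341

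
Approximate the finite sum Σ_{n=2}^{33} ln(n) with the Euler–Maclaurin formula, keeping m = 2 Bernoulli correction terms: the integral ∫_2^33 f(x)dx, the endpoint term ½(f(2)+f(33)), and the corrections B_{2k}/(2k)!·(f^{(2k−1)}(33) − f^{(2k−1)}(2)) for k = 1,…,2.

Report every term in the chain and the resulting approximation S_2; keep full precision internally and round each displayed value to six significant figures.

The integral term ∫_2^33 ln(x) dx = 82.9985.
Boundary: ½(f(2) + f(33)) = ½(0.693147 + 3.49651) = 2.09483.
Integral + boundary = 85.0933.
k=1: B_{2}/(2)! × [f^{(1)}(33) − f^{(1)}(2)] = 1/12 × (0.0303030 − 0.500000) = -0.0391414.
Running total after k=1: 85.0541.
k=2: B_{4}/(4)! × [f^{(3)}(33) − f^{(3)}(2)] = −1/720 × (5.56529e-05 − 0.250000) = 0.000347145.

S_2 ≈ 85.0545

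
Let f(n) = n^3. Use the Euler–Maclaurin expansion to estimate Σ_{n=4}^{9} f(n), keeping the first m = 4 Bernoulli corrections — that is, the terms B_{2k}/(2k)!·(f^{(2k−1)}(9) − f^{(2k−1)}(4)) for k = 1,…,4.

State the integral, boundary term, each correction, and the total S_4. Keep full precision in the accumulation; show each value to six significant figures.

S_4 ≈ 1989.00

Integral: ∫_4^9 x^3 dx = 1576.25.
½[f(4) + f(9)] = ½[64.0000 + 729.000] = 396.500.
Running total after boundary: 1972.75.
Order-1 term: 1/12 · (243.000 − 48.0000) = 16.2500.
After k=1: 1989.00.
Order-2 term: −1/720 · (6.00000 − 6.00000) = 0.00000.
After k=2: 1989.00.
Order-3 term: 1/30240 · (0.00000 − 0.00000) = 0.00000.
After k=3: 1989.00.
Order-4 term: −1/1209600 · (0.00000 − 0.00000) = 0.00000.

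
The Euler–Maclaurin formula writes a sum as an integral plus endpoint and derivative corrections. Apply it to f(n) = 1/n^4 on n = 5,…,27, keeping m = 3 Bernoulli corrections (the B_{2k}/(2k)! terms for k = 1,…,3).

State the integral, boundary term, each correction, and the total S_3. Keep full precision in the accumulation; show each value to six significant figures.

∫_5^27 1/x^4 dx evaluates to 0.00264973.
Endpoint term: (f(5) + f(27))/2 = (0.00160000 + 1.88168e-06)/2 = 0.000800941.
So far: 0.00345067.
k=1: B_{2}/(2)! × [f^{(1)}(27) − f^{(1)}(5)] = 1/12 × (-2.78767e-07 − (-0.00128000)) = 0.000106643.
Running total after k=1: 0.00355732.
k=2: B_{4}/(4)! × [f^{(3)}(27) − f^{(3)}(5)] = −1/720 × (-1.14719e-08 − (-0.00153600)) = -2.13332e-06.
Running total after k=2: 0.00355518.
k=3: B_{6}/(6)! × [f^{(5)}(27) − f^{(5)}(5)] = 1/30240 × (-8.81242e-10 − (-0.00344064)) = 1.13778e-07.

S_3 ≈ 0.00355530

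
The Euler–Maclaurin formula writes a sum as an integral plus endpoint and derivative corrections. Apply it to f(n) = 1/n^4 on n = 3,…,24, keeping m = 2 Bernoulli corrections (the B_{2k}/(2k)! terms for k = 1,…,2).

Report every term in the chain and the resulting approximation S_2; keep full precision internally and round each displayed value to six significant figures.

∫_3^24 1/x^4 dx evaluates to 0.0123216.
Boundary: ½(f(3) + f(24)) = ½(0.0123457 + 3.01408e-06) = 0.00617435.
Integral + boundary = 0.0184959.
Correction k=1: B_{2}/2! · (f^{(1)}(24) − f^{(1)}(3)) = 1/12 · (-5.02347e-07 − (-0.0164609)) = 0.00137170.
Partial sum through k=1: 0.0198676.
Correction k=2: B_{4}/4! · (f^{(3)}(24) − f^{(3)}(3)) = −1/720 · (-2.61639e-08 − (-0.0548697)) = -7.62079e-05.

S_2 ≈ 0.0197914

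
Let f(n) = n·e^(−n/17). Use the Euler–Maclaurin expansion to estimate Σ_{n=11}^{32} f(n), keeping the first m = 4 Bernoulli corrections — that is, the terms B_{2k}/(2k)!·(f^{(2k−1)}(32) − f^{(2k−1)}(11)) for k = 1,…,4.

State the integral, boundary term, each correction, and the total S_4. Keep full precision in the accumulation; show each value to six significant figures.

S_4 ≈ 127.706

Integral: ∫_11^32 x·e^(−x/17) dx = 122.417.
½[f(11) + f(32)] = ½[5.75942 + 4.87141] = 5.31541.
So far: 127.732.
Correction k=1: B_{2}/2! · (f^{(1)}(32) − f^{(1)}(11)) = 1/12 · (-0.134322 − 0.184794) = -0.0265930.
Partial sum through k=1: 127.706.
Correction k=2: B_{4}/4! · (f^{(3)}(32) − f^{(3)}(11)) = −1/720 · (0.000588723 − 0.00426284) = 5.10294e-06.
Partial sum through k=2: 127.706.
Correction k=3: B_{6}/6! · (f^{(5)}(32) − f^{(5)}(11)) = 1/30240 · (5.68245e-06 − 2.72881e-05) = -7.14472e-10.
Partial sum through k=3: 127.706.
Correction k=4: B_{8}/8! · (f^{(7)}(32) − f^{(7)}(11)) = −1/1209600 · (3.22761e-08 − 1.37806e-07) = 8.72434e-14.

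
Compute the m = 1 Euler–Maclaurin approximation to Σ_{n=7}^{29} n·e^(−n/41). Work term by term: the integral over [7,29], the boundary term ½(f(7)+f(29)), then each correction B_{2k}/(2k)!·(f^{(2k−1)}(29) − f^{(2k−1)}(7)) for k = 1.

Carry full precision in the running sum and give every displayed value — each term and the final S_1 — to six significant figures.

S_1 ≈ 254.361

The integral term ∫_7^29 x·e^(−x/41) dx = 244.308.
½[f(7) + f(29)] = ½[5.90133 + 14.2960] = 10.0987.
So far: 254.407.
k=1: B_{2}/(2)! × [f^{(1)}(29) − f^{(1)}(7)] = 1/12 × (0.144282 − 0.699113) = -0.0462359.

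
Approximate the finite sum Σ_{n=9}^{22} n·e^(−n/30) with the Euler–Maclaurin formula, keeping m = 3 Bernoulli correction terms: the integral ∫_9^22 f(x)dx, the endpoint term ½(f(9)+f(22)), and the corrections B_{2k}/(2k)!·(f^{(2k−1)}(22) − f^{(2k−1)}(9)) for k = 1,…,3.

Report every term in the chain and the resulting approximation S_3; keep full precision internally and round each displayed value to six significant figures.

S_3 ≈ 126.066

∫_9^22 x·e^(−x/30) dx evaluates to 117.481.
Endpoint term: (f(9) + f(22))/2 = (6.66736 + 10.5667)/2 = 8.61704.
Running total after boundary: 126.098.
Order-1 term: 1/12 · (0.128081 − 0.518573) = -0.0325409.
After k=1: 126.066.
Order-2 term: −1/720 · (0.00120966 − 0.00222245) = 1.40666e-06.
After k=2: 126.066.
Order-3 term: 1/30240 · (2.53000e-06 − 4.29857e-06) = -5.84845e-11.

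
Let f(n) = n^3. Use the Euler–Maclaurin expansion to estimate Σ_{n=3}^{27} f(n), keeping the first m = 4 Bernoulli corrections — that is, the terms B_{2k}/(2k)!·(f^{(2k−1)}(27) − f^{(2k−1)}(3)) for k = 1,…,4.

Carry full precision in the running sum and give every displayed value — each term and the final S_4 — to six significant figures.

The integral term ∫_3^27 x^3 dx = 132840.
Boundary: ½(f(3) + f(27)) = ½(27.0000 + 19683.0) = 9855.00.
So far: 142695.
Order-1 term: 1/12 · (2187.00 − 27.0000) = 180.000.
Running total after k=1: 142875.
Order-2 term: −1/720 · (6.00000 − 6.00000) = 0.00000.
Running total after k=2: 142875.
Order-3 term: 1/30240 · (0.00000 − 0.00000) = 0.00000.
Running total after k=3: 142875.
Order-4 term: −1/1209600 · (0.00000 − 0.00000) = 0.00000.

S_4 ≈ 142875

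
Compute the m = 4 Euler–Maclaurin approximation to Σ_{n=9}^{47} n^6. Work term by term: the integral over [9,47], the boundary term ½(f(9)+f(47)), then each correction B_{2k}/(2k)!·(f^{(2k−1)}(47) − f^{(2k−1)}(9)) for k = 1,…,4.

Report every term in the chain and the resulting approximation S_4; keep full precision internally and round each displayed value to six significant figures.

S_4 ≈ 7.78785e+10

The integral term ∫_9^47 x^6 dx = 7.23740e+10.
Endpoint term: (f(9) + f(47))/2 = (531441 + 1.07792e+10)/2 = 5.38987e+09.
Running total after boundary: 7.77639e+10.
Order-1 term: 1/12 · (1.37607e+09 − 354294) = 1.14643e+08.
Running total after k=1: 7.78786e+10.
Order-2 term: −1/720 · (1.24588e+07 − 87480.0) = -17182.3.
Running total after k=2: 7.78785e+10.
Order-3 term: 1/30240 · (33840.0 − 6480.00) = 0.904762.
Running total after k=3: 7.78785e+10.
Order-4 term: −1/1209600 · (0.00000 − 0.00000) = 0.00000.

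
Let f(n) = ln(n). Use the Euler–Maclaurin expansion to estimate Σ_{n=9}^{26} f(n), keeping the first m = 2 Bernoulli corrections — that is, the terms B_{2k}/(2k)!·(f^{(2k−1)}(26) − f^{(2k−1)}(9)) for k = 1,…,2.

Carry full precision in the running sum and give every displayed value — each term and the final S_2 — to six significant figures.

∫_9^26 ln(x) dx evaluates to 47.9355.
½[f(9) + f(26)] = ½[2.19722 + 3.25810] = 2.72766.
Integral + boundary = 50.6631.
k=1: B_{2}/(2)! × [f^{(1)}(26) − f^{(1)}(9)] = 1/12 × (0.0384615 − 0.111111) = -0.00605413.
Partial sum through k=1: 50.6571.
k=2: B_{4}/(4)! × [f^{(3)}(26) − f^{(3)}(9)] = −1/720 × (0.000113792 − 0.00274348) = 3.65235e-06.

S_2 ≈ 50.6571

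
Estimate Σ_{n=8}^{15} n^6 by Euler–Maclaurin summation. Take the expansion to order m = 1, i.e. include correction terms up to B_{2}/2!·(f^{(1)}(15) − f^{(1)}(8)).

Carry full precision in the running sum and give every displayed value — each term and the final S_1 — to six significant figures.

∫_8^15 x^6 dx evaluates to 2.41089e+07.
Boundary: ½(f(8) + f(15)) = ½(262144 + 1.13906e+07) = 5.82638e+06.
Running total after boundary: 2.99353e+07.
k=1: B_{2}/(2)! × [f^{(1)}(15) − f^{(1)}(8)] = 1/12 × (4.55625e+06 − 196608) = 363304.

S_1 ≈ 3.02986e+07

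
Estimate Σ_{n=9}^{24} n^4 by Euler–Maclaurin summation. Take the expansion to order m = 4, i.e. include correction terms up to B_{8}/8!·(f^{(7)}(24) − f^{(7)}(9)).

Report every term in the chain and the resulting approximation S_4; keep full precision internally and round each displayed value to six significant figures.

Integral: ∫_9^24 x^4 dx = 1.58072e+06.
Boundary: ½(f(9) + f(24)) = ½(6561.00 + 331776) = 169168.
Running total after boundary: 1.74988e+06.
Correction k=1: B_{2}/2! · (f^{(1)}(24) − f^{(1)}(9)) = 1/12 · (55296.0 − 2916.00) = 4365.00.
Running total after k=1: 1.75425e+06.
Correction k=2: B_{4}/4! · (f^{(3)}(24) − f^{(3)}(9)) = −1/720 · (576.000 − 216.000) = -0.500000.
Running total after k=2: 1.75425e+06.
Correction k=3: B_{6}/6! · (f^{(5)}(24) − f^{(5)}(9)) = 1/30240 · (0.00000 − 0.00000) = 0.00000.
Running total after k=3: 1.75425e+06.
Correction k=4: B_{8}/8! · (f^{(7)}(24) − f^{(7)}(9)) = −1/1209600 · (0.00000 − 0.00000) = 0.00000.

S_4 ≈ 1.75425e+06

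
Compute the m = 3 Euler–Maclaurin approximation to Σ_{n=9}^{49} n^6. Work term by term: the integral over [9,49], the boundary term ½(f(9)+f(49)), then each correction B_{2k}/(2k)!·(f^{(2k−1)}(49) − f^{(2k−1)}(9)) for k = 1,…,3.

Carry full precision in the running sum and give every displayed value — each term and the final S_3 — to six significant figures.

The integral term ∫_9^49 x^6 dx = 9.68883e+10.
Endpoint term: (f(9) + f(49))/2 = (531441 + 1.38413e+10)/2 = 6.92091e+09.
Integral + boundary = 1.03809e+11.
Order-1 term: 1/12 · (1.69485e+09 − 354294) = 1.41208e+08.
Partial sum through k=1: 1.03950e+11.
Order-2 term: −1/720 · (1.41179e+07 − 87480.0) = -19486.7.
Partial sum through k=2: 1.03950e+11.
Order-3 term: 1/30240 · (35280.0 − 6480.00) = 0.952381.

S_3 ≈ 1.03950e+11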